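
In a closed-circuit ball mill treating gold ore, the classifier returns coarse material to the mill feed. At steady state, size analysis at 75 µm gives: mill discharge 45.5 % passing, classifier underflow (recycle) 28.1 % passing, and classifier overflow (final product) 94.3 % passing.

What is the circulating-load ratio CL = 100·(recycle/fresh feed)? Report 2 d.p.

Mass balance on the −75 µm fraction:
Fd + Rd = Ru + Fo ⇒ R/F = (o−d)/(d−u)
r = (94.3 − 45.5)/(45.5 − 28.1) = 48.8/17.4 = 2.8046
CL = 100·r = 280.46 %

CL = 280.46 %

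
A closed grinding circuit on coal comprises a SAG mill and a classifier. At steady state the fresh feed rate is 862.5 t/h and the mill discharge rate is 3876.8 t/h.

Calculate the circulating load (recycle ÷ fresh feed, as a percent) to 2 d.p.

M = F + R at steady state, so:
R = M − F = 3876.8 − 862.5 = 3014.3 t/h
CL = 100·R/F = 100·3014.3/862.5 = 349.48 %

CL = 349.48 %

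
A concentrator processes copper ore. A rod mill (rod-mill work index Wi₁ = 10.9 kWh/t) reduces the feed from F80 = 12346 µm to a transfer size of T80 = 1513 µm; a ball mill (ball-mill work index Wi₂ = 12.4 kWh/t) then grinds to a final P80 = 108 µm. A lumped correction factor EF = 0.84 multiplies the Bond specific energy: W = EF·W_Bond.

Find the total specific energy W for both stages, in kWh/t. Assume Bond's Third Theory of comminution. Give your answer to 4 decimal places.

W = 10·Wi·(P80^(-½) − F80^(-½))
Stage 1 (12346→1513 µm, Wi₁=10.9): W₁ = 10·10.9·(0.025709 − 0.009000) = 1.8213 kWh/t
Stage 2 (1513→108 µm, Wi₂=12.4): W₂ = 10·12.4·(0.096225 − 0.025709) = 8.7440 kWh/t
W = W₁ + W₂ = 1.8213 + 8.7440 = 10.5653 kWh/t
Apply correction: 10.5653 × 0.84 = 8.8748 kWh/t

W = 8.8748 kWh/t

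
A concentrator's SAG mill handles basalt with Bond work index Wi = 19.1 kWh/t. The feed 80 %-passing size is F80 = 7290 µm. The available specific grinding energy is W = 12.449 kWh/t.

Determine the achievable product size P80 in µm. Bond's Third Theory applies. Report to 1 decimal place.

P80 = 169.1 µm

Bond:  W = 10 Wi (1/√P − 1/√F)
P80^-0.5 = F80^-0.5 + W/(10 Wi)
  = 12.4490/(10·19.1) + 1/√7290 = 0.065178 + 0.011712 = 0.076890
P80 = (1/0.076890)² = 13.0056² = 169.14 µm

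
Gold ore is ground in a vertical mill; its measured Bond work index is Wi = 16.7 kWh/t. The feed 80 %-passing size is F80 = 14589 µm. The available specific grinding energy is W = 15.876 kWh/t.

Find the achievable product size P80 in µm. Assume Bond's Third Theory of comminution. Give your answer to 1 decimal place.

W = 10 Wi (1/√P80 − 1/√F80)  [Bond]
⇒ 1/√P80 = W/(10 Wi) + 1/√F80
  = 15.8760/(10·16.7) + 1/√14589 = 0.095066 + 0.008279 = 0.103345
P80 = (1/0.103345)² = 9.6763² = 93.63 µm

P80 = 93.6 µm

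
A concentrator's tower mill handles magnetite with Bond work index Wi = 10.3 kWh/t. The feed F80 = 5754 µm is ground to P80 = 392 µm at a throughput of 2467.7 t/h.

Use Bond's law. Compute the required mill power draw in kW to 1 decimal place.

W = 10·Wi·[P80^(−½) − F80^(−½)]
W = 10·10.3·(1/√392 − 1/√5754) = 10·10.3·(0.037325) = 3.8444 kWh/t
P = W·T = 3.8444·2467.7 = 9486.9 kW

P = 9486.9 kW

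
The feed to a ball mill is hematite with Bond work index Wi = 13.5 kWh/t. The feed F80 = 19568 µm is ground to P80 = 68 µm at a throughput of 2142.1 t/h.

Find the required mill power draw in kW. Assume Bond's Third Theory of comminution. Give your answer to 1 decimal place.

W = 10 Wi (P80^-0.5 − F80^-0.5)
W = 10·13.5·(1/√68 − 1/√19568) = 10·13.5·(0.114119) = 15.4061 kWh/t
P_mill = W·ṁ = 15.4061·2142.1 = 33001.4 kW

P = 33001.4 kW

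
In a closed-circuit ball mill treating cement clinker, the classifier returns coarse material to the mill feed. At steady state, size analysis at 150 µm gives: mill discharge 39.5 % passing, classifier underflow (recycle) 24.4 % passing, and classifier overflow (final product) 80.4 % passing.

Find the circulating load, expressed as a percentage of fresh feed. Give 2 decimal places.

CL = 270.86 %

Mass balance on the −150 µm fraction:
(1+r)d = ru + o → r = (o−d)/(d−u)
r = (80.4 − 39.5)/(39.5 − 24.4) = 40.9/15.1 = 2.7086
CL = 100·r = 270.86 %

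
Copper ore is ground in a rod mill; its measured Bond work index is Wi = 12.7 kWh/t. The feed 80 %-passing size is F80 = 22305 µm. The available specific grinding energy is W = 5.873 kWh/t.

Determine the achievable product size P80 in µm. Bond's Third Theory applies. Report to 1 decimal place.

W = 10·Wi·[P80^(−½) − F80^(−½)]
⇒ 1/√P80 = W/(10 Wi) + 1/√F80
  = 5.8730/(10·12.7) + 1/√22305 = 0.046244 + 0.006696 = 0.052940
P80 = (1/0.052940)² = 18.8894² = 356.81 µm

P80 = 356.8 µm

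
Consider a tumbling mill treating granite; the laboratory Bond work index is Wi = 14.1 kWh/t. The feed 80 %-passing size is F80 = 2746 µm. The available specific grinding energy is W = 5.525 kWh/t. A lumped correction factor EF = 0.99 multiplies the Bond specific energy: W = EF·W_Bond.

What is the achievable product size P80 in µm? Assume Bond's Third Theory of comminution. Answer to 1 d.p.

Bond: W = 10·Wi·(1/√P80 − 1/√F80)
W_Bond = W / EF = 5.525 / 0.99 = 5.5808 kWh/t
⇒ 1/√P80 = W_Bond/(10·Wi) + 1/√F80
  = 5.5808/(10·14.1) + 1/√2746 = 0.039580 + 0.019083 = 0.058663
P80 = (1/0.058663)² = 17.0464² = 290.58 µm

P80 = 290.6 µm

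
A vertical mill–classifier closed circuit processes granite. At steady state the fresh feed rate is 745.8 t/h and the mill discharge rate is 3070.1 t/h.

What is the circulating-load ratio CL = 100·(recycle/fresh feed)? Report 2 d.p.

Mill node: discharge = fresh + recycle.
R = M − F = 3070.1 − 745.8 = 2324.3 t/h
CL = 100·R/F = 100·2324.3/745.8 = 311.65 %

CL = 311.65 %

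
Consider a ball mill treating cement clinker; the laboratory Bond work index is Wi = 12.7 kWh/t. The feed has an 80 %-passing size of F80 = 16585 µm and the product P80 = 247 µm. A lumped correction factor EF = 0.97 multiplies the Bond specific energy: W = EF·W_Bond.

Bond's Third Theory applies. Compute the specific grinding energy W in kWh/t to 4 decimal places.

W = 10 Wi (1/√P80 − 1/√F80)  [Bond]
1/√247 = 0.063628;  1/√16585 = 0.007765
W = 10·12.7·(0.063628 − 0.007765) = 7.0947 kWh/t
With EF = 0.97: W = 7.0947·0.97 = 6.8818 kWh/t

W = 6.8818 kWh/t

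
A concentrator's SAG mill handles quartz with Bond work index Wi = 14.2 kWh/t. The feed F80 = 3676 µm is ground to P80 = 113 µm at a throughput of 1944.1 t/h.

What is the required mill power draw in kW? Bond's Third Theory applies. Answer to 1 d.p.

W = 10 Wi (1/√P80 − 1/√F80)  [Bond]
W = 10·14.2·(1/√113 − 1/√3676) = 10·14.2·(0.077579) = 11.0162 kWh/t
Mill draw = 11.0162 × 1944.1 = 21416.5 kW

P = 21416.5 kW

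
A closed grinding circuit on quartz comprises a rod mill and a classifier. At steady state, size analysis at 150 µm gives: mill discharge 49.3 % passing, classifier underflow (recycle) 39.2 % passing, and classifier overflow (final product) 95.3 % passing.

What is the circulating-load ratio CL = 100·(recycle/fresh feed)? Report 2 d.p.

CL = 455.45 %

Mass balance on the −150 µm fraction:
(1+r)d = ru + o → r = (o−d)/(d−u)
r = (95.3 − 49.3)/(49.3 − 39.2) = 46.0/10.1 = 4.5545
CL = 100·r = 455.45 %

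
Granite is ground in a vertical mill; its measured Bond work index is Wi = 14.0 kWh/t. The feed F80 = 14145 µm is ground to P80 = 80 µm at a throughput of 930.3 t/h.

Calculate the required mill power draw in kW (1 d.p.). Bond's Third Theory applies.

W = 10·Wi·(P80^(-½) − F80^(-½))
W = 10·14.0·(1/√80 − 1/√14145) = 10·14.0·(0.103395) = 14.4753 kWh/t
Power = W × throughput = 14.4753 kWh/t × 930.3 t/h = 13466.4 kW

P = 13466.4 kW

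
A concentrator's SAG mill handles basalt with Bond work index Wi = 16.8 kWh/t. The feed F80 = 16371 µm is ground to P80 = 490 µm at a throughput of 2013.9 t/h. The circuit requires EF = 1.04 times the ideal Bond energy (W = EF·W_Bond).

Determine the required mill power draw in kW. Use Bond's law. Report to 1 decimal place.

W = 10 Wi / √P80 − 10 Wi / √F80
W = 10·16.8·(1/√490 − 1/√16371) = 10·16.8·(0.037360) = 6.2764 kWh/t
W_actual = 1.04 × 6.2764 = 6.5275 kWh/t
Power = W × throughput = 6.5275 kWh/t × 2013.9 t/h = 13145.7 kW

P = 13145.7 kW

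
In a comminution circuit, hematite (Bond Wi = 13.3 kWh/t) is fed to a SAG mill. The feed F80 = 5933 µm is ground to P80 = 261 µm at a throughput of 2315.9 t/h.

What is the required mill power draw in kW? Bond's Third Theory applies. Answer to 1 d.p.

W = 10 Wi (P80^-0.5 − F80^-0.5)
W = 10·13.3·(1/√261 − 1/√5933) = 10·13.3·(0.048916) = 6.5058 kWh/t
P_mill = W·ṁ = 6.5058·2315.9 = 15066.8 kW

P = 15066.8 kW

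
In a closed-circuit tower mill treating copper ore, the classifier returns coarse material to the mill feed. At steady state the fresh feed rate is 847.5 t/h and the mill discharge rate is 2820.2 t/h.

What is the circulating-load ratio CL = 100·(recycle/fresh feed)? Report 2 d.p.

CL = 232.77 %

M = F + R at steady state, so:
R = M − F = 2820.2 − 847.5 = 1972.7 t/h
CL = 100·R/F = 100·1972.7/847.5 = 232.77 %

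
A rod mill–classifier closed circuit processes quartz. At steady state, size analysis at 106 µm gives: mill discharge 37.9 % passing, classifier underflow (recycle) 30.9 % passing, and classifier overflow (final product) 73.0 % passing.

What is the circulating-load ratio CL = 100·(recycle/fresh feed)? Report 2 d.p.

Mass balance on the −106 µm fraction:
r = (o − d)/(d − u)
r = (73.0 − 37.9)/(37.9 − 30.9) = 35.1/7.0 = 5.0143
CL = 100·r = 501.43 %

CL = 501.43 %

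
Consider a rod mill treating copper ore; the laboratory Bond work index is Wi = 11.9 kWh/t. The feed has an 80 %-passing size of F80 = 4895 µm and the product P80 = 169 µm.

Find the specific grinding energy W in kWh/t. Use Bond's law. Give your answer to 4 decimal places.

W = 7.4530 kWh/t

W = 10 Wi / √P80 − 10 Wi / √F80
1/√169 = 0.076923;  1/√4895 = 0.014293
W = 10·11.9·(0.076923 − 0.014293) = 7.4530 kWh/t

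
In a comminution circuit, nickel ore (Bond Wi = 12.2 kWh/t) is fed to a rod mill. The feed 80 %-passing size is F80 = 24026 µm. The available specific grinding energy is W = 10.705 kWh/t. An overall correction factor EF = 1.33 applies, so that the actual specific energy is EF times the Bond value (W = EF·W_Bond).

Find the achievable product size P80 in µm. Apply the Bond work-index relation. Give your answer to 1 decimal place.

W = 10·Wi·(P80^(-½) − F80^(-½))
W_Bond = W / EF = 10.705 / 1.33 = 8.0489 kWh/t
1/√P80 = 1/√F80 + W_Bond/(10·Wi)
  = 8.0489/(10·12.2) + 1/√24026 = 0.065974 + 0.006451 = 0.072426
P80 = (1/0.072426)² = 13.8072² = 190.64 µm

P80 = 190.6 µm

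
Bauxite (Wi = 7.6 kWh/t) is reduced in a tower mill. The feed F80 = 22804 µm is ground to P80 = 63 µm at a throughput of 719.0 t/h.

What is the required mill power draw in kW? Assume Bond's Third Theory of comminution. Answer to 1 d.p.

P = 6522.6 kW

Bond: W = 10·Wi·(1/√P80 − 1/√F80)
W = 10·7.6·(1/√63 − 1/√22804) = 10·7.6·(0.119366) = 9.0718 kWh/t
P = W·T = 9.0718·719.0 = 6522.6 kW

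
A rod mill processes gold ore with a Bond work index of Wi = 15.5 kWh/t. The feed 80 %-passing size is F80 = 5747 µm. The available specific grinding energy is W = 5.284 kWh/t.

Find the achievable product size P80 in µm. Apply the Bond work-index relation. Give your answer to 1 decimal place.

P80 = 447.3 µm

Bond: W = 10·Wi·(1/√P80 − 1/√F80)
1/√P80 = 1/√F80 + W/(10·Wi)
  = 5.2840/(10·15.5) + 1/√5747 = 0.034090 + 0.013191 = 0.047281
P80 = (1/0.047281)² = 21.1500² = 447.32 µm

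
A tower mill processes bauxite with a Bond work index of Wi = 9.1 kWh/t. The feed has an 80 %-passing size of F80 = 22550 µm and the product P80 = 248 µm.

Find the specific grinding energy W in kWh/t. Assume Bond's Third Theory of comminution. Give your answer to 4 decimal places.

W = 10·Wi·(P80^(-½) − F80^(-½))
1/√248 = 0.063500;  1/√22550 = 0.006659
W = 10·9.1·(0.063500 − 0.006659) = 5.1725 kWh/t

W = 5.1725 kWh/t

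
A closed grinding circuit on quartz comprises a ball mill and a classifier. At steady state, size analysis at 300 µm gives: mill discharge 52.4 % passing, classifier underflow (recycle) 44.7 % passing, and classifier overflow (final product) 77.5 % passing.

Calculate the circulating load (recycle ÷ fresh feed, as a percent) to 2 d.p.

CL = 325.97 %

Let r = R/F. Size balance at 300 µm:
Fd + Rd = Ru + Fo ⇒ R/F = (o−d)/(d−u)
r = (77.5 − 52.4)/(52.4 − 44.7) = 25.1/7.7 = 3.2597
CL = 100·r = 325.97 %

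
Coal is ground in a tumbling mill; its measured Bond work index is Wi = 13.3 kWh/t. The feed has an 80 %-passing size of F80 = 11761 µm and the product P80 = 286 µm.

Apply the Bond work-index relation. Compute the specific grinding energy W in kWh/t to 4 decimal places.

W = 6.6381 kWh/t

W = 10 Wi / √P80 − 10 Wi / √F80
1/√286 = 0.059131;  1/√11761 = 0.009221
W = 10·13.3·(0.059131 − 0.009221) = 6.6381 kWh/t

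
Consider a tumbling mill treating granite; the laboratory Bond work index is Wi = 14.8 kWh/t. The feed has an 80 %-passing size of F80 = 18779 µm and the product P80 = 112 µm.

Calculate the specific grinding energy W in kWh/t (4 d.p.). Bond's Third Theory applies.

W_Bond = 10·Wi·(1/√P₈₀ − 1/√F₈₀)
1/√112 = 0.094491;  1/√18779 = 0.007297
W = 10·14.8·(0.094491 − 0.007297) = 12.9047 kWh/t

W = 12.9047 kWh/t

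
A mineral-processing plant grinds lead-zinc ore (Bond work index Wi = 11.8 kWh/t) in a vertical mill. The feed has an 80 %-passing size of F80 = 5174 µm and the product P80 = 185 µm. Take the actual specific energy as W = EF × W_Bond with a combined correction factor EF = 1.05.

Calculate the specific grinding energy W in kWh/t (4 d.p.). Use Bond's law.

W = 10 Wi (P80^-0.5 − F80^-0.5)
1/√185 = 0.073521;  1/√5174 = 0.013902
W = 10·11.8·(0.073521 − 0.013902) = 7.0351 kWh/t
Apply correction: 7.0351 × 1.05 = 7.3868 kWh/t

W = 7.3868 kWh/t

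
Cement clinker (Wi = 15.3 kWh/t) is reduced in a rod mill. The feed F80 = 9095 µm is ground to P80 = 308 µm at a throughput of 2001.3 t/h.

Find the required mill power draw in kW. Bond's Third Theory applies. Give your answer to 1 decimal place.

W = 10·Wi·[P80^(−½) − F80^(−½)]
W = 10·15.3·(1/√308 − 1/√9095) = 10·15.3·(0.046495) = 7.1137 kWh/t
Mill draw = 7.1137 × 2001.3 = 14236.6 kW

P = 14236.6 kW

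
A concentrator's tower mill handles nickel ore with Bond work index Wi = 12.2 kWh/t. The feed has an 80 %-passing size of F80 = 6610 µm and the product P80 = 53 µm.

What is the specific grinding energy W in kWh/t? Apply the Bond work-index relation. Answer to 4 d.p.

W = 15.2574 kWh/t

W = 10 Wi (1/√P80 − 1/√F80)  [Bond]
1/√53 = 0.137361;  1/√6610 = 0.012300
W = 10·12.2·(0.137361 − 0.012300) = 15.2574 kWh/t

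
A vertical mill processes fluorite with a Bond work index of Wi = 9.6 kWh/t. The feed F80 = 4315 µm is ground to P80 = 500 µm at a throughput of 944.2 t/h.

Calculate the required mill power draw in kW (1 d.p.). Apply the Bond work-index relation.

Bond:  W = 10 Wi (1/√P − 1/√F)
W = 10·9.6·(1/√500 − 1/√4315) = 10·9.6·(0.029498) = 2.8318 kWh/t
Mill draw = 2.8318 × 944.2 = 2673.8 kW

P = 2673.8 kW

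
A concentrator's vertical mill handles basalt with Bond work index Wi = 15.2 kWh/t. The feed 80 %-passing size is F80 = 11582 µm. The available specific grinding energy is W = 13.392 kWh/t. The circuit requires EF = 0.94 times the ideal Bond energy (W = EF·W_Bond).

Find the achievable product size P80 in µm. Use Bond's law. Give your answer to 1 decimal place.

P80 = 94.2 µm

W = 10 Wi (P80^-0.5 − F80^-0.5)
W_Bond = W / EF = 13.392 / 0.94 = 14.2468 kWh/t
⇒ 1/√P80 = W_Bond/(10·Wi) + 1/√F80
  = 14.2468/(10·15.2) + 1/√11582 = 0.093729 + 0.009292 = 0.103021
P80 = (1/0.103021)² = 9.7068² = 94.22 µm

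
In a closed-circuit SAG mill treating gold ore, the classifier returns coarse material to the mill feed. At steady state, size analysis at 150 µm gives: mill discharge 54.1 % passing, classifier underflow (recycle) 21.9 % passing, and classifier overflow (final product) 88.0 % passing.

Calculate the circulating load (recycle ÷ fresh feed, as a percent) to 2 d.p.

Let r = R/F. Size balance at 150 µm:
(1+r)d = ru + o → r = (o−d)/(d−u)
r = (88.0 − 54.1)/(54.1 − 21.9) = 33.9/32.2 = 1.0528
CL = 100·r = 105.28 %

CL = 105.28 %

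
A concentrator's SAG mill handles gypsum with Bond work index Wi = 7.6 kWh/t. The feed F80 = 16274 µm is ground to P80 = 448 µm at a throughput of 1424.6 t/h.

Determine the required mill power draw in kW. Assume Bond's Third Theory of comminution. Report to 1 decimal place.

Bond:  W = 10 Wi (1/√P − 1/√F)
W = 10·7.6·(1/√448 − 1/√16274) = 10·7.6·(0.039407) = 2.9949 kWh/t
P_mill = W·ṁ = 2.9949·1424.6 = 4266.5 kW

P = 4266.5 kW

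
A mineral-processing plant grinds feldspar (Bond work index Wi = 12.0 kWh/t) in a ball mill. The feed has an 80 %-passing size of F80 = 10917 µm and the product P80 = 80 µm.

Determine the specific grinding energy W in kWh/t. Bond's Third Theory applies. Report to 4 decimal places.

W = 10·Wi·(P80^(-½) − F80^(-½))
1/√80 = 0.111803;  1/√10917 = 0.009571
W = 10·12.0·(0.111803 − 0.009571) = 12.2679 kWh/t

W = 12.2679 kWh/t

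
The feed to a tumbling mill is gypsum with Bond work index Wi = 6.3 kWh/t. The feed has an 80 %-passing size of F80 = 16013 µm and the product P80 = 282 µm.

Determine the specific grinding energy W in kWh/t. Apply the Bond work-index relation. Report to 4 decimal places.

W = 3.2537 kWh/t

W_Bond = 10·Wi·(1/√P₈₀ − 1/√F₈₀)
1/√282 = 0.059549;  1/√16013 = 0.007902
W = 10·6.3·(0.059549 − 0.007902) = 3.2537 kWh/t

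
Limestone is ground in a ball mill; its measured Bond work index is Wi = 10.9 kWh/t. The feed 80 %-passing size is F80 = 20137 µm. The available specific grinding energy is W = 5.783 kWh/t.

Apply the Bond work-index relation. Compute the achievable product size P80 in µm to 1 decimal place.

W = 10 Wi (1/√P80 − 1/√F80)  [Bond]
⇒ 1/√P80 = W/(10 Wi) + 1/√F80
  = 5.7830/(10·10.9) + 1/√20137 = 0.053055 + 0.007047 = 0.060102
P80 = (1/0.060102)² = 16.6384² = 276.84 µm

P80 = 276.8 µm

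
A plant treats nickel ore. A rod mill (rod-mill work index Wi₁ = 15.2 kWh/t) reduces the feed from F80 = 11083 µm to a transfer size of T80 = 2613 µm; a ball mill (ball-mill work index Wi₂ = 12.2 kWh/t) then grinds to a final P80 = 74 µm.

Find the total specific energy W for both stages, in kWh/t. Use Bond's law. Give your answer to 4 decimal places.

W = 10·Wi·(P80^(-½) − F80^(-½))
Stage 1 (11083→2613 µm, Wi₁=15.2): W₁ = 10·15.2·(0.019563 − 0.009499) = 1.5297 kWh/t
Stage 2 (2613→74 µm, Wi₂=12.2): W₂ = 10·12.2·(0.116248 − 0.019563) = 11.7956 kWh/t
W = W₁ + W₂ = 1.5297 + 11.7956 = 13.3253 kWh/t

W = 13.3253 kWh/t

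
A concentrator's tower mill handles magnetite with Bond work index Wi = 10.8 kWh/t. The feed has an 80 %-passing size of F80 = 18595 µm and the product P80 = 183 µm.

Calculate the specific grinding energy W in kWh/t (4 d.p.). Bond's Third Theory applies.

W = 10·Wi·(P80^(-½) − F80^(-½))
1/√183 = 0.073922;  1/√18595 = 0.007333
W = 10·10.8·(0.073922 − 0.007333) = 7.1916 kWh/t

W = 7.1916 kWh/t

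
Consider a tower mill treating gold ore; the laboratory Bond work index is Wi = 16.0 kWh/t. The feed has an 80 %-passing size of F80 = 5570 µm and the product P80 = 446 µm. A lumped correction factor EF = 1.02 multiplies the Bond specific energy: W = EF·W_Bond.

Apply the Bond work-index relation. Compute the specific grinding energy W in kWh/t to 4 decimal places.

W = 10·Wi·(P80^(-½) − F80^(-½))
1/√446 = 0.047351;  1/√5570 = 0.013399
W = 10·16.0·(0.047351 − 0.013399) = 5.4324 kWh/t
Corrected W = EF·W_Bond = 1.02·5.4324 = 5.5410 kWh/t

W = 5.5410 kWh/t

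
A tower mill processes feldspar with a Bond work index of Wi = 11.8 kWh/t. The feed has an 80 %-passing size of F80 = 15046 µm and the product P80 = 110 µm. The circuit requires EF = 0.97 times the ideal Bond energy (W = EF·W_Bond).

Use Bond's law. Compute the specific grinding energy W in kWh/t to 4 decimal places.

Bond: W = 10·Wi·(1/√P80 − 1/√F80)
1/√110 = 0.095346;  1/√15046 = 0.008152
W = 10·11.8·(0.095346 − 0.008152) = 10.2889 kWh/t
Corrected W = EF·W_Bond = 0.97·10.2889 = 9.9802 kWh/t

W = 9.9802 kWh/t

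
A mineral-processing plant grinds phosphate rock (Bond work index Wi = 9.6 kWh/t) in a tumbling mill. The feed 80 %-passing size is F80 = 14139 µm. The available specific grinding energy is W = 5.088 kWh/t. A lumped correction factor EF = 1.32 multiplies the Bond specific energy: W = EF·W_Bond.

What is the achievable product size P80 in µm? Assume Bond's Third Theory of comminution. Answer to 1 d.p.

W = 10·Wi·(P80^(-½) − F80^(-½))
W_Bond = W / EF = 5.088 / 1.32 = 3.8545 kWh/t
⇒ 1/√P80 = W_Bond/(10·Wi) + 1/√F80
  = 3.8545/(10·9.6) + 1/√14139 = 0.040152 + 0.008410 = 0.048561
P80 = (1/0.048561)² = 20.5925² = 424.05 µm

P80 = 424.1 µm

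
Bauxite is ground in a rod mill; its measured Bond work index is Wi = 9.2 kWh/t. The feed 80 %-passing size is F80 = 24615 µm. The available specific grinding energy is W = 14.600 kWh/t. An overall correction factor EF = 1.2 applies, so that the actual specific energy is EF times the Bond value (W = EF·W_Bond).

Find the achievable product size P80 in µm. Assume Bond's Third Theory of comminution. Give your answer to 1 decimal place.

P80 = 52.0 µm

W_Bond = 10·Wi·(1/√P₈₀ − 1/√F₈₀)
W_Bond = W / EF = 14.600 / 1.2 = 12.1667 kWh/t
P80^-0.5 = F80^-0.5 + W_Bond/(10 Wi)
  = 12.1667/(10·9.2) + 1/√24615 = 0.132246 + 0.006374 = 0.138620
P80 = (1/0.138620)² = 7.2140² = 52.04 µm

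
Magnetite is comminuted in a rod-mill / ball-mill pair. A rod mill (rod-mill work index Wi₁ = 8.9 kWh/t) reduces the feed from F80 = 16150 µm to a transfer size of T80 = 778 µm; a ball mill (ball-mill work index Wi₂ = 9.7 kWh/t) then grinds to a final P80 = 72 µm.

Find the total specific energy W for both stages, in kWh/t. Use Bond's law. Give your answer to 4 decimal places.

W = 10 Wi (P80^-0.5 − F80^-0.5)
Stage 1 (16150→778 µm, Wi₁=8.9): W₁ = 10·8.9·(0.035852 − 0.007869) = 2.4905 kWh/t
Stage 2 (778→72 µm, Wi₂=9.7): W₂ = 10·9.7·(0.117851 − 0.035852) = 7.9539 kWh/t
W = W₁ + W₂ = 2.4905 + 7.9539 = 10.4444 kWh/t

W = 10.4444 kWh/t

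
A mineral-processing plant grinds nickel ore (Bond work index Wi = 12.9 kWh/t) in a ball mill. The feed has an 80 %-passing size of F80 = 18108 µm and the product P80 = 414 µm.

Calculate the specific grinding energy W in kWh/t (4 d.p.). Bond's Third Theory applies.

W = 5.3814 kWh/t

W = 10·Wi·[P80^(−½) − F80^(−½)]
1/√414 = 0.049147;  1/√18108 = 0.007431
W = 10·12.9·(0.049147 − 0.007431) = 5.3814 kWh/t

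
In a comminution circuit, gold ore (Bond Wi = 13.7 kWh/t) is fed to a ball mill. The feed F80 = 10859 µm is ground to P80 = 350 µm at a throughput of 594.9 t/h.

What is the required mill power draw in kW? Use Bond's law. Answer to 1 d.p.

Bond:  W = 10 Wi (1/√P − 1/√F)
W = 10·13.7·(1/√350 − 1/√10859) = 10·13.7·(0.043856) = 6.0083 kWh/t
Mill draw = 6.0083 × 594.9 = 3574.3 kW

P = 3574.3 kW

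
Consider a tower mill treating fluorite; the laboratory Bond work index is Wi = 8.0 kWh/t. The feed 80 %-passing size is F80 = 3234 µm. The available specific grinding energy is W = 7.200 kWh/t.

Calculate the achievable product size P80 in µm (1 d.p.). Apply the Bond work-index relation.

P80 = 86.4 µm

W = 10 Wi (P80^-0.5 − F80^-0.5)
⇒ 1/√P80 = W/(10·Wi) + 1/√F80
  = 7.2000/(10·8.0) + 1/√3234 = 0.090000 + 0.017584 = 0.107584
P80 = (1/0.107584)² = 9.2950² = 86.40 µm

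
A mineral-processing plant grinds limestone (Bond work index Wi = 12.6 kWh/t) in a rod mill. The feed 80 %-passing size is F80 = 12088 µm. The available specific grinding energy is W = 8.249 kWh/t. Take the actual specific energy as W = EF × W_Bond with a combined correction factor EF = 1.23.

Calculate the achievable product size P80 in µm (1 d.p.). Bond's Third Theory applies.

P80 = 257.5 µm

W = 10 Wi (1/√P80 − 1/√F80)  [Bond]
W_Bond = W / EF = 8.249 / 1.23 = 6.7065 kWh/t
⇒ 1/√P80 = W_Bond/(10·Wi) + 1/√F80
  = 6.7065/(10·12.6) + 1/√12088 = 0.053226 + 0.009095 = 0.062322
P80 = (1/0.062322)² = 16.0458² = 257.47 µm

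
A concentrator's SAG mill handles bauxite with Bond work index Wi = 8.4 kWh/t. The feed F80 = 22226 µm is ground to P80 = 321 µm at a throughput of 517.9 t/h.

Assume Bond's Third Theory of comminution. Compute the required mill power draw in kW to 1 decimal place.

P = 2136.3 kW

W = 10·Wi·(P80^(-½) − F80^(-½))
W = 10·8.4·(1/√321 − 1/√22226) = 10·8.4·(0.049107) = 4.1250 kWh/t
Mill draw = 4.1250 × 517.9 = 2136.3 kW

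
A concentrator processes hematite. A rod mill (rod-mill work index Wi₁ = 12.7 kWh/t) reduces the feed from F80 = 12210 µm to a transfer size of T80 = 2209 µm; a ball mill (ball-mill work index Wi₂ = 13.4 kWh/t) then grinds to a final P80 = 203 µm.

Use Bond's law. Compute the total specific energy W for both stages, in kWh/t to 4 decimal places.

Bond:  W = 10 Wi (1/√P − 1/√F)
Stage 1 (12210→2209 µm, Wi₁=12.7): W₁ = 10·12.7·(0.021277 − 0.009050) = 1.5528 kWh/t
Stage 2 (2209→203 µm, Wi₂=13.4): W₂ = 10·13.4·(0.070186 − 0.021277) = 6.5539 kWh/t
W = W₁ + W₂ = 1.5528 + 6.5539 = 8.1067 kWh/t

W = 8.1067 kWh/t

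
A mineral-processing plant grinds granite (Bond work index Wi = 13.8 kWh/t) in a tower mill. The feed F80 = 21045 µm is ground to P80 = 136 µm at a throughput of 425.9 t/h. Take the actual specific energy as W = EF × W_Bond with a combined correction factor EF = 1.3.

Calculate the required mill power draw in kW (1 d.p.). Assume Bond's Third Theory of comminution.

P = 6025.1 kW

W = 10·Wi·(P80^(-½) − F80^(-½))
W = 10·13.8·(1/√136 − 1/√21045) = 10·13.8·(0.078856) = 10.8821 kWh/t
With EF = 1.3: W = 10.8821·1.3 = 14.1468 kWh/t
P = W·T = 14.1468·425.9 = 6025.1 kW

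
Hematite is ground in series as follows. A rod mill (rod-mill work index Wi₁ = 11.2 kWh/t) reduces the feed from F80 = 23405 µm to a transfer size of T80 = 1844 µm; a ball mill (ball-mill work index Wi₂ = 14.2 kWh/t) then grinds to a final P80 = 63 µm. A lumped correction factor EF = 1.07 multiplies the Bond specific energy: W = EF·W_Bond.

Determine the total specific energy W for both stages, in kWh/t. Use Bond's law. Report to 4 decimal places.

W = 17.6118 kWh/t

W = 10·Wi·(P80^(-½) − F80^(-½))
Stage 1 (23405→1844 µm, Wi₁=11.2): W₁ = 10·11.2·(0.023287 − 0.006537) = 1.8761 kWh/t
Stage 2 (1844→63 µm, Wi₂=14.2): W₂ = 10·14.2·(0.125988 − 0.023287) = 14.5835 kWh/t
W = W₁ + W₂ = 1.8761 + 14.5835 = 16.4596 kWh/t
W_actual = 1.07 × 16.4596 = 17.6118 kWh/t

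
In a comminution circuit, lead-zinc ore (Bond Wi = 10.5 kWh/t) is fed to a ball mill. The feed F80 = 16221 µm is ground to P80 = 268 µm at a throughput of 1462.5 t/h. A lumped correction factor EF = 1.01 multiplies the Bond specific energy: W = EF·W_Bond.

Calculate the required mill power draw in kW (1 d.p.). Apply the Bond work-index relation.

Bond: W = 10·Wi·(1/√P80 − 1/√F80)
W = 10·10.5·(1/√268 − 1/√16221) = 10·10.5·(0.053233) = 5.5895 kWh/t
With EF = 1.01: W = 5.5895·1.01 = 5.6454 kWh/t
Power = W × throughput = 5.6454 kWh/t × 1462.5 t/h = 8256.3 kW

P = 8256.3 kW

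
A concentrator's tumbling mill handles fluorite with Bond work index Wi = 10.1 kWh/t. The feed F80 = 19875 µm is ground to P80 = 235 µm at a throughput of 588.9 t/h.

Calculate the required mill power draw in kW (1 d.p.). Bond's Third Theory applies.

P = 3458.1 kW

Bond:  W = 10 Wi (1/√P − 1/√F)
W = 10·10.1·(1/√235 − 1/√19875) = 10·10.1·(0.058140) = 5.8721 kWh/t
Mill draw = 5.8721 × 588.9 = 3458.1 kW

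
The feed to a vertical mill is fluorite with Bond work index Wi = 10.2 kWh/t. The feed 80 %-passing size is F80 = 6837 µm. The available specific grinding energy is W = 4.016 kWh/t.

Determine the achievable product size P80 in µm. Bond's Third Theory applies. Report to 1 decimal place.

P80 = 377.5 µm

Bond:  W = 10 Wi (1/√P − 1/√F)
P80^(−½) = W/(10 Wi) + F80^(−½)
  = 4.0160/(10·10.2) + 1/√6837 = 0.039373 + 0.012094 = 0.051466
P80 = (1/0.051466)² = 19.4301² = 377.53 µm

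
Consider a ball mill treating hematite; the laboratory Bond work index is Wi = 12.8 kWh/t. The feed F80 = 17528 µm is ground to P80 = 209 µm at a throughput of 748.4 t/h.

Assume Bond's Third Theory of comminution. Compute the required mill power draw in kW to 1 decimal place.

P = 5902.7 kW

W = 10·Wi·[P80^(−½) − F80^(−½)]
W = 10·12.8·(1/√209 − 1/√17528) = 10·12.8·(0.061618) = 7.8871 kWh/t
Power = W × throughput = 7.8871 kWh/t × 748.4 t/h = 5902.7 kW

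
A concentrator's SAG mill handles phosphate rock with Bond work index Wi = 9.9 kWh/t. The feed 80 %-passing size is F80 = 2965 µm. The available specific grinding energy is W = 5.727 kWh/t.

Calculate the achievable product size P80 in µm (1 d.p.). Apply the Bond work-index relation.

P80 = 172.2 µm

Bond:  W = 10 Wi (1/√P − 1/√F)
P80^(−½) = W/(10 Wi) + F80^(−½)
  = 5.7270/(10·9.9) + 1/√2965 = 0.057848 + 0.018365 = 0.076213
P80 = (1/0.076213)² = 13.1211² = 172.16 µm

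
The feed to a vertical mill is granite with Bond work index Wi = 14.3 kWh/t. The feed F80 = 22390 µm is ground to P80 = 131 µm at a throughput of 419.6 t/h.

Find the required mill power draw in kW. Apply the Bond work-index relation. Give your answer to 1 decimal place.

W = 10·Wi·(P80^(-½) − F80^(-½))
W = 10·14.3·(1/√131 − 1/√22390) = 10·14.3·(0.080687) = 11.5383 kWh/t
Mill draw = 11.5383 × 419.6 = 4841.5 kW

P = 4841.5 kW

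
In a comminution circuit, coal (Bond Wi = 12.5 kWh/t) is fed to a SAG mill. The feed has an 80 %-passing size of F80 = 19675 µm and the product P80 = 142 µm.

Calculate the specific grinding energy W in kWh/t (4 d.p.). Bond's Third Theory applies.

W = 10 Wi (P80^-0.5 − F80^-0.5)
1/√142 = 0.083918;  1/√19675 = 0.007129
W = 10·12.5·(0.083918 − 0.007129) = 9.5986 kWh/t

W = 9.5986 kWh/t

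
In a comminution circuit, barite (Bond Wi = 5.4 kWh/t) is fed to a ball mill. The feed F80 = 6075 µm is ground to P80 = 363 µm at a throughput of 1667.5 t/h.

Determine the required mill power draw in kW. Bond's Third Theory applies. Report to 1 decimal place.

Bond:  W = 10 Wi (1/√P − 1/√F)
W = 10·5.4·(1/√363 − 1/√6075) = 10·5.4·(0.039656) = 2.1414 kWh/t
Mill draw = 2.1414 × 1667.5 = 3570.9 kW

P = 3570.9 kW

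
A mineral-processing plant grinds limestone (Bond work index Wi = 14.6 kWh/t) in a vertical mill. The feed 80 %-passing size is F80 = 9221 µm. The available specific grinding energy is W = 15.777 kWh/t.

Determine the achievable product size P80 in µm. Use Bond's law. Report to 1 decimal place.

P80 = 71.2 µm

W = 10 Wi / √P80 − 10 Wi / √F80
P80^-0.5 = F80^-0.5 + W/(10 Wi)
  = 15.7770/(10·14.6) + 1/√9221 = 0.108062 + 0.010414 = 0.118475
P80 = (1/0.118475)² = 8.4406² = 71.24 µm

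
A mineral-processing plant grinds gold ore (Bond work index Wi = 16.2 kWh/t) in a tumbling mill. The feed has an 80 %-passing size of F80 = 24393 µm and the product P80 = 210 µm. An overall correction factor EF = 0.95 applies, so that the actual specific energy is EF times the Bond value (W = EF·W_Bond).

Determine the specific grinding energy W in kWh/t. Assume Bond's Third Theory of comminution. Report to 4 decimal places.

W = 10 Wi (P80^-0.5 − F80^-0.5)
1/√210 = 0.069007;  1/√24393 = 0.006403
W = 10·16.2·(0.069007 − 0.006403) = 10.1418 kWh/t
Corrected W = EF·W_Bond = 0.95·10.1418 = 9.6347 kWh/t

W = 9.6347 kWh/t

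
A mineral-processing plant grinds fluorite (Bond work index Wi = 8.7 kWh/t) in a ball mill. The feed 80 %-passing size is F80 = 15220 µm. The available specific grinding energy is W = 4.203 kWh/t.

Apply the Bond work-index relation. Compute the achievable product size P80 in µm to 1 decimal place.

W_Bond = 10·Wi·(1/√P₈₀ − 1/√F₈₀)
P80^-0.5 = F80^-0.5 + W/(10 Wi)
  = 4.2030/(10·8.7) + 1/√15220 = 0.048310 + 0.008106 = 0.056416
P80 = (1/0.056416)² = 17.7254² = 314.19 µm

P80 = 314.2 µm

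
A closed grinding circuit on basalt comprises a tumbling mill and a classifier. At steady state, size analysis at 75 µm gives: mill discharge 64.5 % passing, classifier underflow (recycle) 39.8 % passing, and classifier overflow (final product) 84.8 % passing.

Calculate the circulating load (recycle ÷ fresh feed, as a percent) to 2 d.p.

Two-product formula at 75 µm:
Fd + Rd = Ru + Fo ⇒ R/F = (o−d)/(d−u)
r = (84.8 − 64.5)/(64.5 − 39.8) = 20.3/24.7 = 0.8219
CL = 100·r = 82.19 %

CL = 82.19 %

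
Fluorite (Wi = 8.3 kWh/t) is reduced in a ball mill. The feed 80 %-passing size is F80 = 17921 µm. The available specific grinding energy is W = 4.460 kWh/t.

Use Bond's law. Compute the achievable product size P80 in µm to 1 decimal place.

W = 10·Wi·[P80^(−½) − F80^(−½)]
⇒ 1/√P80 = W/(10·Wi) + 1/√F80
  = 4.4600/(10·8.3) + 1/√17921 = 0.053735 + 0.007470 = 0.061205
P80 = (1/0.061205)² = 16.3386² = 266.95 µm

P80 = 266.9 µm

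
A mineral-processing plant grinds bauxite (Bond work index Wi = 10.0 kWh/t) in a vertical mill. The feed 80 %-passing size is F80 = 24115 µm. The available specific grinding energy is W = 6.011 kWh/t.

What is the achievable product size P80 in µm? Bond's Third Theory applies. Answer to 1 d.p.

W = 10 Wi (1/√P80 − 1/√F80)  [Bond]
P80^(−½) = W/(10 Wi) + F80^(−½)
  = 6.0110/(10·10.0) + 1/√24115 = 0.060110 + 0.006440 = 0.066550
P80 = (1/0.066550)² = 15.0264² = 225.79 µm

P80 = 225.8 µm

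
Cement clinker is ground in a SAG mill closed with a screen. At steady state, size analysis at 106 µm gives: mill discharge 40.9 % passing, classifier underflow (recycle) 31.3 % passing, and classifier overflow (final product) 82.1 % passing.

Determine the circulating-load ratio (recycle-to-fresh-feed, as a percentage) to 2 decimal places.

Balance %-passing 106 µm (r = R/F):
(1+r)d = ru + o → r = (o−d)/(d−u)
r = (82.1 − 40.9)/(40.9 − 31.3) = 41.2/9.6 = 4.2917
CL = 100·r = 429.17 %

CL = 429.17 %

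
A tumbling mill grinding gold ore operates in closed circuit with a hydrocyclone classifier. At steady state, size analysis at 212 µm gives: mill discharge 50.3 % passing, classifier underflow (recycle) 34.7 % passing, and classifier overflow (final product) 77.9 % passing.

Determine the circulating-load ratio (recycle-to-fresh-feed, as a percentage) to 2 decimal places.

Mass balance on the −212 µm fraction:
(1+r)·d = r·u + o ⇒ r = (o−d)/(d−u)
r = (77.9 − 50.3)/(50.3 − 34.7) = 27.6/15.6 = 1.7692
CL = 100·r = 176.92 %

CL = 176.92 %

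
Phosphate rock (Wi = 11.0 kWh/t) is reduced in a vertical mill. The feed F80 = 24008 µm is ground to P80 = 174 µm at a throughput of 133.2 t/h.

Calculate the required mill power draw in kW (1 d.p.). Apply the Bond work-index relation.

Bond:  W = 10 Wi (1/√P − 1/√F)
W = 10·11.0·(1/√174 − 1/√24008) = 10·11.0·(0.069356) = 7.6291 kWh/t
P = W·T = 7.6291·133.2 = 1016.2 kW

P = 1016.2 kW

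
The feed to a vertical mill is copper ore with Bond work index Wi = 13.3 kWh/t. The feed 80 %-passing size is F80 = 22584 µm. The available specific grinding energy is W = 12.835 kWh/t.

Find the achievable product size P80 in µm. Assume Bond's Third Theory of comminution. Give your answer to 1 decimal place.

P80 = 94.0 µm

W = 10 Wi (1/√P80 − 1/√F80)  [Bond]
1/√P80 = 1/√F80 + W/(10·Wi)
  = 12.8350/(10·13.3) + 1/√22584 = 0.096504 + 0.006654 = 0.103158
P80 = (1/0.103158)² = 9.6939² = 93.97 µm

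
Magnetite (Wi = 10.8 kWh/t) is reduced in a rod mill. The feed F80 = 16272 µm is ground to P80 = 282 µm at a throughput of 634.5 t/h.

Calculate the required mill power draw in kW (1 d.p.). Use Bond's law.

Bond: W = 10·Wi·(1/√P80 − 1/√F80)
W = 10·10.8·(1/√282 − 1/√16272) = 10·10.8·(0.051710) = 5.5847 kWh/t
Power = W × throughput = 5.5847 kWh/t × 634.5 t/h = 3543.5 kW

P = 3543.5 kW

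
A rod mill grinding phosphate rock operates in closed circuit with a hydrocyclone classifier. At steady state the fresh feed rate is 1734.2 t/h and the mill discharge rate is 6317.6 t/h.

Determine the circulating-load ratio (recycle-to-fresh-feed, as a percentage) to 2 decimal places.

M = F + R at steady state, so:
R = M − F = 6317.6 − 1734.2 = 4583.4 t/h
CL = 100·R/F = 100·4583.4/1734.2 = 264.29 %

CL = 264.29 %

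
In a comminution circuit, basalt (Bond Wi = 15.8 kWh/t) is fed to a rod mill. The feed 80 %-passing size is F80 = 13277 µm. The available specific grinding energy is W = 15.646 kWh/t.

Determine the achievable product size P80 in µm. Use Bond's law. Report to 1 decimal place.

W = 10·Wi·(P80^(-½) − F80^(-½))
⇒ 1/√P80 = W/(10 Wi) + 1/√F80
  = 15.6460/(10·15.8) + 1/√13277 = 0.099025 + 0.008679 = 0.107704
P80 = (1/0.107704)² = 9.2847² = 86.21 µm

P80 = 86.2 µm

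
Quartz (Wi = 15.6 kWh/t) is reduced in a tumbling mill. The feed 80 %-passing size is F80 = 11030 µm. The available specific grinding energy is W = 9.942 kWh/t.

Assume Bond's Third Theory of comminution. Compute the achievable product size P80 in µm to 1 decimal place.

Bond:  W = 10 Wi (1/√P − 1/√F)
1/√P80 = 1/√F80 + W/(10·Wi)
  = 9.9420/(10·15.6) + 1/√11030 = 0.063731 + 0.009522 = 0.073252
P80 = (1/0.073252)² = 13.6514² = 186.36 µm

P80 = 186.4 µm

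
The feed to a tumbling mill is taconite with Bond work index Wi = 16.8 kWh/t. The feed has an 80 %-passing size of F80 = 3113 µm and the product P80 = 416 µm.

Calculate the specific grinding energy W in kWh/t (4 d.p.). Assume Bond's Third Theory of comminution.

W = 10 Wi (1/√P80 − 1/√F80)  [Bond]
1/√416 = 0.049029;  1/√3113 = 0.017923
W = 10·16.8·(0.049029 − 0.017923) = 5.2258 kWh/t

W = 5.2258 kWh/t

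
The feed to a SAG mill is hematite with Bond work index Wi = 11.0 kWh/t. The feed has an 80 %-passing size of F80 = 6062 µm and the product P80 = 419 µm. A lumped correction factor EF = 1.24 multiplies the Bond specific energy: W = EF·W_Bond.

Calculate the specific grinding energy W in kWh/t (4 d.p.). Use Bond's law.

W = 4.9117 kWh/t

Bond:  W = 10 Wi (1/√P − 1/√F)
1/√419 = 0.048853;  1/√6062 = 0.012844
W = 10·11.0·(0.048853 − 0.012844) = 3.9610 kWh/t
With EF = 1.24: W = 3.9610·1.24 = 4.9117 kWh/t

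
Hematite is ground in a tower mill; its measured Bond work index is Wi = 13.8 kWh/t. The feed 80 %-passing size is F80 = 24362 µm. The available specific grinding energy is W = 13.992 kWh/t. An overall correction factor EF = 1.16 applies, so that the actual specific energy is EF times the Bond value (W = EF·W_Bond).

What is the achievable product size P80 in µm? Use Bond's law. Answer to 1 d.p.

W_Bond = 10·Wi·(1/√P₈₀ − 1/√F₈₀)
W_Bond = W / EF = 13.992 / 1.16 = 12.0621 kWh/t
1/√P80 = 1/√F80 + W_Bond/(10·Wi)
  = 12.0621/(10·13.8) + 1/√24362 = 0.087406 + 0.006407 = 0.093813
P80 = (1/0.093813)² = 10.6595² = 113.62 µm

P80 = 113.6 µm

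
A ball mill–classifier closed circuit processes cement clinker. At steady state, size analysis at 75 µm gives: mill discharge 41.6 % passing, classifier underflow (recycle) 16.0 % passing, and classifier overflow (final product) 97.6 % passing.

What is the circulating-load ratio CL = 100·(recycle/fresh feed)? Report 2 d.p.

Two-product formula at 75 µm:
(1+r)d = ru + o → r = (o−d)/(d−u)
r = (97.6 − 41.6)/(41.6 − 16.0) = 56.0/25.6 = 2.1875
CL = 100·r = 218.75 %

CL = 218.75 %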